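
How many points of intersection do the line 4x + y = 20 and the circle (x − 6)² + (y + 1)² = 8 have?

2

Substituting the line into the circle gives 17x² − 180x + 469 = 0.
Discriminant = (−180)² − 4·17·(469) = 508 > 0.
Two real roots: the line is a secant.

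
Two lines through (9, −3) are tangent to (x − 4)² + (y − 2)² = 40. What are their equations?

3x − y = 30 and x − 3y = 18

Write the tangent as mx − y + (−3 − m·(9)) = 0 and set its distance from the centre to 2√10:
[m·(−5) − (5)]² = 40(m² + 1)
3m² − 10m + 3 = 0, so m = 3 or m = 1/3.
Through (9, −3) these give 3x − y = 30 and x − 3y = 18.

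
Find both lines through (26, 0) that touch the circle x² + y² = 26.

Write the tangent as mx − y + (0 − m·(26)) = 0 and set its distance from the centre to √26:
(−26m − (0))² = 26(m² + 1)
25m² − 1 = 0, so m = −1/5 or m = 1/5.
Through (26, 0) these give x + 5y = 26 and x − 5y = 26.

x + 5y = 26 and x − 5y = 26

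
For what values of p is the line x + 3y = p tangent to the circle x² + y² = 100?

p = ±10√10

The line touches the circle iff its distance from (0, 0) is 10:
|1·0 + 3·0 − p| / √10 = 10
|p| = 10√10.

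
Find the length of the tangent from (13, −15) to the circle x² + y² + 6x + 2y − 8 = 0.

With centre O = (−3, −1), |OP|² = 452 and r² = 18.
The tangent meets the radius at right angles, so tangent² = |PO|² − r² = 452 − 18 = 434.

√434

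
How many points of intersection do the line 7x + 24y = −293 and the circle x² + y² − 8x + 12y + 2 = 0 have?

0

Substituting the line into the circle gives 625x² − 2522x + 2617 = 0.
Discriminant = (−2522)² − 4·625·(2617) = −182016 < 0.
No real roots: the line does not meet the circle.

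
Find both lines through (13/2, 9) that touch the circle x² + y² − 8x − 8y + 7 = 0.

y = 9 and 4x + 3y = 53

A line y − (9) = m(x − (13/2)) is tangent when its distance from (4, 4) is 5:
[m·(−5/2) − (−5)]² = 25(m² + 1)
3m² + 4m = 0, so m = 0 or m = −4/3.
With m = 0: y = 9. With m = −4/3: 4x + 3y = 53.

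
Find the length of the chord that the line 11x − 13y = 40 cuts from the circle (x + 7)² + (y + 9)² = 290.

Centre (−7, −9), r² = 290. Perpendicular distance d from centre to line = |0| / √290 = 0/√290.
Chord = 2√(r² − d²) = 2·√(290) = 2√290.

2√290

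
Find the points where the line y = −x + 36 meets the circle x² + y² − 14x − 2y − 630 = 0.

From the line, y = −x + 36. Substituting:
2x² − 84x + 594 = 0  ⟹  x² − 42x + 297 = 0
x = 33 or x = 9, giving (33, 3) and (9, 27).

(9, 27) and (33, 3)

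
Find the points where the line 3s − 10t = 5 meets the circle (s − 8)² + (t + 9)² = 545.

From the line, t = (−5 + 3s)/10. Substituting:
109s² − 1090s − 40875 = 0  ⟹  s² − 10s − 375 = 0
s = 25 or s = −15, giving (25, 7) and (−15, −5).

(−15, −5) and (25, 7)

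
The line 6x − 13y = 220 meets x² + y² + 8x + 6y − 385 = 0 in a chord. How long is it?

2√205

From the line, y = (−220 + 6x)/13. Substituting:
205x² − 820x − 33825 = 0  ⟹  x² − 4x − 165 = 0
x = 15 or x = −11, giving (15, −10) and (−11, −22).
Chord length = distance between (15, −10) and (−11, −22) = √820 = 2√205.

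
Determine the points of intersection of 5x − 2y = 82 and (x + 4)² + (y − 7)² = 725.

From the line, y = (−82 + 5x)/2. Substituting:
29x² − 928x + 6380 = 0  ⟹  x² − 32x + 220 = 0
x = 22 or x = 10, giving (22, 14) and (10, −16).

(10, −16) and (22, 14)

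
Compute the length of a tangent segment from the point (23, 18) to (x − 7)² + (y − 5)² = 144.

The centre is (7, 5) and r = 12. The square of the distance from P to the centre is 256 + 169 = 425.
By the tangent–radius right angle, tangent length = √(|PO|² − r²) = √281.

√281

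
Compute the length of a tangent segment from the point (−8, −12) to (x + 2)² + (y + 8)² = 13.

Centre (−2, −8), r² = 13. |PO|² = (−6)² + (−4)² = 52.
The tangent meets the radius at right angles, so tangent² = |PO|² − r² = 52 − 13 = 39.

√39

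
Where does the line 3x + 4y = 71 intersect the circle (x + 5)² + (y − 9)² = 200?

Substitute y = (71 − 3x)/4:
25x² − 50x − 1575 = 0  ⟹  x² − 2x − 63 = 0
x = 9 or x = −7, giving (9, 11) and (−7, 23).

(−7, 23) and (9, 11)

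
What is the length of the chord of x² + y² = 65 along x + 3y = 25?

√10

Centre (0, 0), r² = 65. Perpendicular distance d from centre to line = |−25| / √10 = 25/√10.
Half the chord is √(r² − d²) = √(5/2), so the full chord is √10.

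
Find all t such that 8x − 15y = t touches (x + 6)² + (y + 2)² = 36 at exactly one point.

t = −120 or t = 84

For a tangent, require d(centre, line) = r = 6.
|8·(−6) − 15·(−2) − t| / √289 = 6
|t − (−18)| = 6·17, so t = 84 or t = −120.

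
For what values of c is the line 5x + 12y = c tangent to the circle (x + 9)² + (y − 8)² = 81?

The line touches the circle iff its distance from (−9, 8) is 9:
|5·(−9) + 12·8 − c| / √169 = 9
|c − (51)| = 9·13, so c = 168 or c = −66.

c = −66 or c = 168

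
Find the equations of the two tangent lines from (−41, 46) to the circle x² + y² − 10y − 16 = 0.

A line y − (46) = m(x − (−41)) is tangent when its distance from (0, 5) is √41:
[m·(41) − (−41)]² = 41(m² + 1)
20m² + 41m + 20 = 0, so m = −4/5 or m = −5/4.
Through (−41, 46) these give 4x + 5y = 66 and 5x + 4y = −21.

4x + 5y = 66 and 5x + 4y = −21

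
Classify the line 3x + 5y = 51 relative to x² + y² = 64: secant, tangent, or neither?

neither

Substituting the line into the circle gives 34x² − 306x + 1001 = 0.
Discriminant = (−306)² − 4·34·(1001) = −42500 < 0.
No real roots: the line does not meet the circle.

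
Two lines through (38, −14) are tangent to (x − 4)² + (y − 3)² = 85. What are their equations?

2x + 9y = −50 and 6x + 7y = 130

A line y − (−14) = m(x − (38)) is tangent when its distance from (4, 3) is √85:
(−34m − (17))² = 85(m² + 1)
63m² + 68m + 12 = 0, so m = −2/9 or m = −6/7.
With m = −2/9: 2x + 9y = −50. With m = −6/7: 6x + 7y = 130.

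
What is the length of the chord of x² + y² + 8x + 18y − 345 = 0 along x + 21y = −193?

From the line, y = (−193 − x)/21. Substituting:
442x² + 3536x − 187850 = 0  ⟹  x² + 8x − 425 = 0
x = 17 or x = −25, giving (17, −10) and (−25, −8).
Chord length = distance between (17, −10) and (−25, −8) = √1768 = 2√442.

2√442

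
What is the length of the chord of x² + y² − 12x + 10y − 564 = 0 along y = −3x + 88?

Centre (6, −5), r² = 625. Perpendicular distance d from centre to line = |−75| / √10 = 75/√10.
Half the chord is √(r² − d²) = √(125/2), so the full chord is 5√10.

5√10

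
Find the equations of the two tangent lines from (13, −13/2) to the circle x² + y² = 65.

7x + 4y = 65 and x − 8y = 65

A line y − (−13/2) = m(x − (13)) is tangent when its distance from (0, 0) is √65:
[m·(−13) − (13/2)]² = 65(m² + 1)
32m² + 52m − 7 = 0, so m = −7/4 or m = 1/8.
Through (13, −13/2) these give 7x + 4y = 65 and x − 8y = 65.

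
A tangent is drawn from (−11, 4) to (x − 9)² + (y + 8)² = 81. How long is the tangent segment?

√463

With centre O = (9, −8), |OP|² = 544 and r² = 81.
The tangent meets the radius at right angles, so tangent² = |PO|² − r² = 544 − 81 = 463.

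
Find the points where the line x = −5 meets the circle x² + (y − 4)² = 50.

The line gives x = −5. Substituting into the circle:
y² − 8y − 9 = 0
y = 9 or y = −1, giving (−5, 9) and (−5, −1).

(−5, −1) and (−5, 9)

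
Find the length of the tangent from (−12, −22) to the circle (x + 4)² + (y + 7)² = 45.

2√61

The centre is (−4, −7) and r = 3√5. The square of the distance from P to the centre is 64 + 225 = 289.
By the tangent–radius right angle, tangent length = √(|PO|² − r²) = √244 = 2√61.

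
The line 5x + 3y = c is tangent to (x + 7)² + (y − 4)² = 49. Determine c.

For a tangent, require d(centre, line) = r = 7.
|5·(−7) + 3·4 − c| / √34 = 7
|c − (−23)| = 7√34.

c = −23 ± 7√34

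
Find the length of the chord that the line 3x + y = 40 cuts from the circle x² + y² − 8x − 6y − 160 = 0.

The distance from (4, 3) to the line is 25/√10, and r² = 185.
Half the chord is √(r² − d²) = √(245/2), so the full chord is 7√10.

7√10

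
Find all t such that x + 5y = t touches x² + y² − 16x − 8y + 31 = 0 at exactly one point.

t = 28 ± 7√26

The line touches the circle iff its distance from (8, 4) is 7:
|1·8 + 5·4 − t| / √26 = 7
|t − (28)| = 7√26.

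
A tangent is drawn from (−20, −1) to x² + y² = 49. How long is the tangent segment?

With centre O = (0, 0), |OP|² = 401 and r² = 49.
By the tangent–radius right angle, tangent length = √(|PO|² − r²) = √352 = 4√22.

4√22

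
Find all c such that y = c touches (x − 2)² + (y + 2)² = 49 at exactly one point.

c = −9 or c = 5

Tangency holds when the distance from the centre (2, −2) to the line equals the radius 7:
|0·2 + 1·(−2) − c| / √1 = 7
|c − (−2)| = 7, so c = 5 or c = −9.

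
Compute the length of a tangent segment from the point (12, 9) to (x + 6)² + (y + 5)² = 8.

The centre is (−6, −5) and r = 2√2. The square of the distance from P to the centre is 324 + 196 = 520.
The tangent meets the radius at right angles, so tangent² = |PO|² − r² = 520 − 8 = 512.

16√2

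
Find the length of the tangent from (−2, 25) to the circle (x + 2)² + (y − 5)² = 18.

Centre (−2, 5), r² = 18. |PO|² = (0)² + (20)² = 400.
The tangent meets the radius at right angles, so tangent² = |PO|² − r² = 400 − 18 = 382.

√382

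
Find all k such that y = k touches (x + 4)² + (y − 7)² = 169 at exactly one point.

For a tangent, require d(centre, line) = r = 13.
|0·(−4) + 1·7 − k| / √1 = 13
|k − (7)| = 13, so k = 20 or k = −6.

k = −6 or k = 20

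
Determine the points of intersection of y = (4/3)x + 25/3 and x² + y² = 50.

Express y = (25 + 4x)/3 and substitute into the circle:
25x² + 200x + 175 = 0  ⟹  x² + 8x + 7 = 0
x = −1 or x = −7, giving (−1, 7) and (−7, −1).

(−7, −1) and (−1, 7)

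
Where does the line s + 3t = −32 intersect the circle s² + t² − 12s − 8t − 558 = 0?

Express t = (−32 − s)/3 and substitute into the circle:
10s² − 20s − 3230 = 0  ⟹  s² − 2s − 323 = 0
s = 19 or s = −17, giving (19, −17) and (−17, −5).

(−17, −5) and (19, −17)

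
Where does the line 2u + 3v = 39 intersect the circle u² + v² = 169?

Express v = (39 − 2u)/3 and substitute into the circle:
13u² − 156u = 0  ⟹  u² − 12u = 0
u = 12 or u = 0, giving (12, 5) and (0, 13).

(0, 13) and (12, 5)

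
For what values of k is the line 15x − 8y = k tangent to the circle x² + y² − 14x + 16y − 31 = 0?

k = −35 or k = 373

The line touches the circle iff its distance from (7, −8) is 12:
|15·7 − 8·(−8) − k| / √289 = 12
|k − (169)| = 12·17, so k = 373 or k = −35.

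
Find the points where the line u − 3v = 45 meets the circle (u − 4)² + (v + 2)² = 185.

(0, −15) and (15, −10)

Express v = (−45 + u)/3 and substitute into the circle:
10u² − 150u = 0  ⟹  u² − 15u = 0
u = 15 or u = 0, giving (15, −10) and (0, −15).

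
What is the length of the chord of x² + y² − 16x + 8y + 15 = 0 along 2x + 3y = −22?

2√13

Substitute y = (−22 − 2x)/3:
13x² − 104x + 91 = 0  ⟹  x² − 8x + 7 = 0
x = 7 or x = 1, giving (7, −12) and (1, −8).
|(7, −12) − (1, −8)| = √((6)² + (−4)²) = 2√13.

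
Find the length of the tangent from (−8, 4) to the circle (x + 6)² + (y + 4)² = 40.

The centre is (−6, −4) and r = 2√10. The square of the distance from P to the centre is 4 + 64 = 68.
Power of the point: PT² = |PO|² − r² = 28, so PT = 2√7.

2√7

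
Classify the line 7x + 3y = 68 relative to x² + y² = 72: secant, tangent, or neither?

Substituting the line into the circle gives 58x² − 952x + 3976 = 0.
Δ = 906304 − 922432 = −16128.
No real roots: the line does not meet the circle.

neither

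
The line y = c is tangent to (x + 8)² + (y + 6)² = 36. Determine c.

The line touches the circle iff its distance from (−8, −6) is 6:
|0·(−8) + 1·(−6) − c| / √1 = 6
|c − (−6)| = 6, so c = 0 or c = −12.

c = −12 or c = 0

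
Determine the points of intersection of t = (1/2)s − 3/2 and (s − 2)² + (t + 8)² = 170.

Express t = (−3 + s)/2 and substitute into the circle:
5s² + 10s − 495 = 0  ⟹  s² + 2s − 99 = 0
s = 9 or s = −11, giving (9, 3) and (−11, −7).

(−11, −7) and (9, 3)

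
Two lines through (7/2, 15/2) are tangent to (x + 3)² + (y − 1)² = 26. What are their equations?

5x − y = 10 and x − 5y = −34

Let a tangent through (7/2, 15/2) have slope m. Its distance from (−3, 1) must equal √26:
(−13/2m − (−13/2))² = 26(m² + 1)
5m² − 26m + 5 = 0, so m = 5 or m = 1/5.
Through (7/2, 15/2) these give 5x − y = 10 and x − 5y = −34.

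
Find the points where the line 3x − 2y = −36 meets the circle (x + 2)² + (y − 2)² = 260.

(−16, −6) and (0, 18)

From the line, y = (36 + 3x)/2. Substituting:
13x² + 208x = 0  ⟹  x² + 16x = 0
x = 0 or x = −16, giving (0, 18) and (−16, −6).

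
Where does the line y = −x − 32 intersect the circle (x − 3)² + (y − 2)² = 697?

Substitute y = −x − 32:
2x² + 62x + 468 = 0  ⟹  x² + 31x + 234 = 0
x = −13 or x = −18, giving (−13, −19) and (−18, −14).

(−18, −14) and (−13, −19)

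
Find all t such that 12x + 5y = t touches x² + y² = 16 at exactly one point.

The line touches the circle iff its distance from (0, 0) is 4:
|12·0 + 5·0 − t| / √169 = 4
|t| = 4·13, so t = 52 or t = −52.

t = −52 or t = 52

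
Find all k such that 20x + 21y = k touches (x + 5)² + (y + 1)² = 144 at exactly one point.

k = −469 or k = 227

Tangency holds when the distance from the centre (−5, −1) to the line equals the radius 12:
|20·(−5) + 21·(−1) − k| / √841 = 12
|k − (−121)| = 12·29, so k = 227 or k = −469.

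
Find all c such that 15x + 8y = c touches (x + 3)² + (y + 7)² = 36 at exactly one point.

Tangency holds when the distance from the centre (−3, −7) to the line equals the radius 6:
|15·(−3) + 8·(−7) − c| / √289 = 6
|c − (−101)| = 6·17, so c = 1 or c = −203.

c = −203 or c = 1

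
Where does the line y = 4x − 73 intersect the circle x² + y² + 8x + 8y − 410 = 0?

From the line, y = 4x − 73. Substituting:
17x² − 544x + 4335 = 0  ⟹  x² − 32x + 255 = 0
x = 17 or x = 15, giving (17, −5) and (15, −13).

(15, −13) and (17, −5)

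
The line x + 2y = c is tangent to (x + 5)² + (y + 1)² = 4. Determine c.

c = −7 ± 2√5

The line touches the circle iff its distance from (−5, −1) is 2:
|1·(−5) + 2·(−1) − c| / √5 = 2
|c − (−7)| = 2√5.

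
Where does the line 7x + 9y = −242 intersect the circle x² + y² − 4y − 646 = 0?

(−23, −9) and (−5, −23)

Substitute y = (−242 − 7x)/9:
130x² + 3640x + 14950 = 0  ⟹  x² + 28x + 115 = 0
x = −5 or x = −23, giving (−5, −23) and (−23, −9).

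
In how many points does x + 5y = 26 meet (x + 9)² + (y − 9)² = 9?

Centre (−9, 9), r² = 9. Distance² from centre to line = (10)²/26 = 50/13.
Since d² < r², the line cuts the circle twice.

2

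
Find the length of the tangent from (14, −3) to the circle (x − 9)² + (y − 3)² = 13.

4√3

Centre (9, 3), r² = 13. |PO|² = (5)² + (−6)² = 61.
By the tangent–radius right angle, tangent length = √(|PO|² − r²) = √48 = 4√3.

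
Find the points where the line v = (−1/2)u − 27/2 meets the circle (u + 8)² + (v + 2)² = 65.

Express v = (−27 − u)/2 and substitute into the circle:
5u² + 110u + 525 = 0  ⟹  u² + 22u + 105 = 0
u = −7 or u = −15, giving (−7, −10) and (−15, −6).

(−15, −6) and (−7, −10)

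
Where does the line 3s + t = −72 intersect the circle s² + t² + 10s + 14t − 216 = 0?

Express t = −3s − 72 and substitute into the circle:
10s² + 400s + 3960 = 0  ⟹  s² + 40s + 396 = 0
s = −18 or s = −22, giving (−18, −18) and (−22, −6).

(−22, −6) and (−18, −18)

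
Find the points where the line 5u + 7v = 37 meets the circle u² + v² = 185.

(−8, 11) and (13, −4)

Express v = (37 − 5u)/7 and substitute into the circle:
74u² − 370u − 7696 = 0  ⟹  u² − 5u − 104 = 0
u = 13 or u = −8, giving (13, −4) and (−8, 11).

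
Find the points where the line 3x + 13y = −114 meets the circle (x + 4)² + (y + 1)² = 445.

Express y = (−114 − 3x)/13 and substitute into the circle:
178x² + 1958x − 62300 = 0  ⟹  x² + 11x − 350 = 0
x = 14 or x = −25, giving (14, −12) and (−25, −3).

(−25, −3) and (14, −12)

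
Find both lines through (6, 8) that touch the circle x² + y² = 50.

Let a tangent through (6, 8) have slope m. Its distance from (0, 0) must equal 5√2:
(−6m − (−8))² = 50(m² + 1)
7m² + 48m − 7 = 0, so m = 1/7 or m = −7.
Through (6, 8) these give x − 7y = −50 and 7x + y = 50.

x − 7y = −50 and 7x + y = 50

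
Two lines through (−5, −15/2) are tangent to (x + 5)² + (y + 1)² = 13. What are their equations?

A line y − (−15/2) = m(x − (−5)) is tangent when its distance from (−5, −1) is √13:
[m·(0) − (13/2)]² = 13(m² + 1)
4m² − 9 = 0, so m = −3/2 or m = 3/2.
Through (−5, −15/2) these give 3x + 2y = −30 and 3x − 2y = 0.

3x + 2y = −30 and 3x − 2y = 0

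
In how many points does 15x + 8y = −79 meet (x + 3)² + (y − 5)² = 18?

0

Substituting the line into the circle gives 289x² + 3954x + 13585 = 0.
Δ = 15634116 − 15704260 = −70144.
No real roots: the line does not meet the circle.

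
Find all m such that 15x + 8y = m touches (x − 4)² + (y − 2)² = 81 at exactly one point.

m = −77 or m = 229

Tangency holds when the distance from the centre (4, 2) to the line equals the radius 9:
|15·4 + 8·2 − m| / √289 = 9
|m − (76)| = 9·17, so m = 229 or m = −77.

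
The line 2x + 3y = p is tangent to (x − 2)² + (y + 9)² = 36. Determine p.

For a tangent, require d(centre, line) = r = 6.
|2·2 + 3·(−9) − p| / √13 = 6
|p − (−23)| = 6√13.

p = −23 ± 6√13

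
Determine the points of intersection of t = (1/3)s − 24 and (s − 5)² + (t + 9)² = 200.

Express t = (−72 + s)/3 and substitute into the circle:
10s² − 180s + 450 = 0  ⟹  s² − 18s + 45 = 0
s = 15 or s = 3, giving (15, −19) and (3, −23).

(3, −23) and (15, −19)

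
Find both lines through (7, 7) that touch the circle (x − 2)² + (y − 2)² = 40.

Let a tangent through (7, 7) have slope m. Its distance from (2, 2) must equal 2√10:
(−5m − (−5))² = 40(m² + 1)
3m² + 10m + 3 = 0, so m = −1/3 or m = −3.
Through (7, 7) these give x + 3y = 28 and 3x + y = 28.

x + 3y = 28 and 3x + y = 28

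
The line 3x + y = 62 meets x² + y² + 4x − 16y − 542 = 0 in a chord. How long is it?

10√10

Centre (−2, 8), r² = 610. Perpendicular distance d from centre to line = |−60| / √10 = 60/√10.
Half the chord is √(r² − d²) = √(250), so the full chord is 10√10.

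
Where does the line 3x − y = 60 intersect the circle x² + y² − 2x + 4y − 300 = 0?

Substitute y = 3x − 60:
10x² − 350x + 3060 = 0  ⟹  x² − 35x + 306 = 0
x = 18 or x = 17, giving (18, −6) and (17, −9).

(17, −9) and (18, −6)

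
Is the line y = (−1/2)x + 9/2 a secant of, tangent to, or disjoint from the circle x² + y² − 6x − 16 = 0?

secant

d² = (1·3 + 2·0 − (9))²/5 = 36/5; r² = 25.
Since d² < r², the line cuts the circle twice.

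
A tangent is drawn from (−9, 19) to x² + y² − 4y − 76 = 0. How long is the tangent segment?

√290

The centre is (0, 2) and r = 4√5. The square of the distance from P to the centre is 81 + 289 = 370.
The tangent meets the radius at right angles, so tangent² = |PO|² − r² = 370 − 80 = 290.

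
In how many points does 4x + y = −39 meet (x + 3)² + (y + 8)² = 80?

Substituting the line into the circle gives 17x² + 254x + 890 = 0.
Δ = 64516 − 60520 = 3996.
Two real roots: the line is a secant.

2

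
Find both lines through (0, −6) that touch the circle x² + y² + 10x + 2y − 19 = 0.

Write the tangent as mx − y + (−6 − m·(0)) = 0 and set its distance from the centre to 3√5:
(−5m − (5))² = 45(m² + 1)
2m² − 5m + 2 = 0, so m = 2 or m = 1/2.
Through (0, −6) these give 2x − y = 6 and x − 2y = 12.

2x − y = 6 and x − 2y = 12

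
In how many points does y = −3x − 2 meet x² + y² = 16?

2

Substituting the line into the circle gives 10x² + 12x − 12 = 0.
Δ = 144 − (−480) = 624.
Two real roots: the line is a secant.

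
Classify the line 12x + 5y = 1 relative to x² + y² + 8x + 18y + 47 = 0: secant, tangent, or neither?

Centre (−4, −9), r² = 50. Distance² from centre to line = (−94)²/169 = 8836/169.
Since d² > r², the line lies outside the circle.

neither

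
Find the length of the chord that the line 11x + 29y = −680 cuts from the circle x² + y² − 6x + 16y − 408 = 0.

The distance from (3, −8) to the line is 481/√962, and r² = 481.
Half the chord is √(r² − d²) = √(481/2), so the full chord is √962.

√962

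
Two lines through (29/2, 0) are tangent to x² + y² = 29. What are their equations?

Write the tangent as mx − y + (0 − m·(29/2)) = 0 and set its distance from the centre to √29:
(−29/2m − (0))² = 29(m² + 1)
25m² − 4 = 0, so m = 2/5 or m = −2/5.
Through (29/2, 0) these give 2x − 5y = 29 and 2x + 5y = 29.

2x − 5y = 29 and 2x + 5y = 29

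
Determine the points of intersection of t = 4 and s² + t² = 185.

Express t = 4 and substitute into the circle:
s² − 169 = 0
s = 13 or s = −13, giving (13, 4) and (−13, 4).

(−13, 4) and (13, 4)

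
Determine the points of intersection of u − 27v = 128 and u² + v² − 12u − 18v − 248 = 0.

Express v = (−128 + u)/27 and substitute into the circle:
730u² − 9490u − 102200 = 0  ⟹  u² − 13u − 140 = 0
u = 20 or u = −7, giving (20, −4) and (−7, −5).

(−7, −5) and (20, −4)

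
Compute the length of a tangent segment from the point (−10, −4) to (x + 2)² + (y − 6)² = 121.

Centre (−2, 6), r² = 121. |PO|² = (−8)² + (−10)² = 164.
The tangent meets the radius at right angles, so tangent² = |PO|² − r² = 164 − 121 = 43.

√43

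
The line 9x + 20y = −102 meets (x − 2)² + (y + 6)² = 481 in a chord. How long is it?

2√481

Centre (2, −6), r² = 481. Perpendicular distance d from centre to line = |0| / √481 = 0/√481.
Half the chord is √(r² − d²) = √(481), so the full chord is 2√481.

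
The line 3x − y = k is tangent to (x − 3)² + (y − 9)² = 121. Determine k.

k = ±11√10

For a tangent, require d(centre, line) = r = 11.
|3·3 − 1·9 − k| / √10 = 11
|k| = 11√10.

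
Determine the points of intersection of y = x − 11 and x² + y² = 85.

(2, −9) and (9, −2)

From the line, y = x − 11. Substituting:
2x² − 22x + 36 = 0  ⟹  x² − 11x + 18 = 0
x = 9 or x = 2, giving (9, −2) and (2, −9).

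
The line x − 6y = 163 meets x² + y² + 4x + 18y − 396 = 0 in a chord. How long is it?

From the line, y = (−163 + x)/6. Substituting:
37x² − 74x − 5291 = 0  ⟹  x² − 2x − 143 = 0
x = 13 or x = −11, giving (13, −25) and (−11, −29).
Chord length = distance between (13, −25) and (−11, −29) = √592 = 4√37.

4√37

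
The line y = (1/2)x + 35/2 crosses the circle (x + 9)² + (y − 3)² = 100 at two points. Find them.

(−17, 9) and (−9, 13)

Substitute y = (35 + x)/2:
5x² + 130x + 765 = 0  ⟹  x² + 26x + 153 = 0
x = −9 or x = −17, giving (−9, 13) and (−17, 9).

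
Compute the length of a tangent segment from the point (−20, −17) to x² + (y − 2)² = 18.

The centre is (0, 2) and r = 3√2. The square of the distance from P to the centre is 400 + 361 = 761.
Power of the point: PT² = |PO|² − r² = 743, so PT = √743.

√743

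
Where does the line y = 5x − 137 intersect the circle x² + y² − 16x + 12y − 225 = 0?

Substitute y = 5x − 137:
26x² − 1326x + 16900 = 0  ⟹  x² − 51x + 650 = 0
x = 26 or x = 25, giving (26, −7) and (25, −12).

(25, −12) and (26, −7)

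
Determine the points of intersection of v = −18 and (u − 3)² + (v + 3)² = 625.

Substitute v = −18:
u² − 6u − 391 = 0
u = 23 or u = −17, giving (23, −18) and (−17, −18).

(−17, −18) and (23, −18)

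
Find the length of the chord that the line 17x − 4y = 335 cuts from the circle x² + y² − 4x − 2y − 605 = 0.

2√305

Centre (2, 1), r² = 610. Perpendicular distance d from centre to line = |−305| / √305 = 305/√305.
Chord = 2√(r² − d²) = 2·√(305) = 2√305.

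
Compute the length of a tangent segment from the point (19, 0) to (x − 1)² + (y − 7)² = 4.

The centre is (1, 7) and r = 2. The square of the distance from P to the centre is 324 + 49 = 373.
Power of the point: PT² = |PO|² − r² = 369, so PT = 3√41.

3√41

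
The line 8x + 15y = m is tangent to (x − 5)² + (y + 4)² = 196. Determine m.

m = −258 or m = 218

Tangency holds when the distance from the centre (5, −4) to the line equals the radius 14:
|8·5 + 15·(−4) − m| / √289 = 14
|m − (−20)| = 14·17, so m = 218 or m = −258.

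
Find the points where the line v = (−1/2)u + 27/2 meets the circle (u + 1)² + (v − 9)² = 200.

(−11, 19) and (13, 7)

Substitute v = (27 − u)/2:
5u² − 10u − 715 = 0  ⟹  u² − 2u − 143 = 0
u = 13 or u = −11, giving (13, 7) and (−11, 19).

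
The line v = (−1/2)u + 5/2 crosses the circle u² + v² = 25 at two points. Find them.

(−3, 4) and (5, 0)

From the line, v = (5 − u)/2. Substituting:
5u² − 10u − 75 = 0  ⟹  u² − 2u − 15 = 0
u = 5 or u = −3, giving (5, 0) and (−3, 4).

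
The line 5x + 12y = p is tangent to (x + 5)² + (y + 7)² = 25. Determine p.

p = −174 or p = −44

The line touches the circle iff its distance from (−5, −7) is 5:
|5·(−5) + 12·(−7) − p| / √169 = 5
|p − (−109)| = 5·13, so p = −44 or p = −174.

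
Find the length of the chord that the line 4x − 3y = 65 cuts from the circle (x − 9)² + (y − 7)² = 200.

Centre (9, 7), r² = 200. Perpendicular distance d from centre to line = |−50| / √25 = 50/√25.
Chord = 2√(r² − d²) = 2·√(100) = 20.

20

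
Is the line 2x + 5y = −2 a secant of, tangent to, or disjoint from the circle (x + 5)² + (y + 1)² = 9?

secant

Substituting the line into the circle gives 29x² + 238x + 409 = 0.
Δ = 56644 − 47444 = 9200.
Two real roots: the line is a secant.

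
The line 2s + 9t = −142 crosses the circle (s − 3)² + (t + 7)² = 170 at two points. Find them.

Express t = (−142 − 2s)/9 and substitute into the circle:
85s² − 170s − 6800 = 0  ⟹  s² − 2s − 80 = 0
s = 10 or s = −8, giving (10, −18) and (−8, −14).

(−8, −14) and (10, −18)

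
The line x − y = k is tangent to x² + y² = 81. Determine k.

k = ±9√2

For a tangent, require d(centre, line) = r = 9.
|1·0 − 1·0 − k| / √2 = 9
|k| = 9√2.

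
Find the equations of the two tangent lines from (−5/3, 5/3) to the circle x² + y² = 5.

x − 2y = −5 and 2x − y = −5

Write the tangent as mx − y + (5/3 − m·(−5/3)) = 0 and set its distance from the centre to √5:
[m·(5/3) − (−5/3)]² = 5(m² + 1)
2m² − 5m + 2 = 0, so m = 1/2 or m = 2.
Through (−5/3, 5/3) these give x − 2y = −5 and 2x − y = −5.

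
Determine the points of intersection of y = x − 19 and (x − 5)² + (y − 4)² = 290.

Substitute y = x − 19:
2x² − 56x + 264 = 0  ⟹  x² − 28x + 132 = 0
x = 22 or x = 6, giving (22, 3) and (6, −13).

(6, −13) and (22, 3)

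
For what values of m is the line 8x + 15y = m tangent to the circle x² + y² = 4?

m = −34 or m = 34

Tangency holds when the distance from the centre (0, 0) to the line equals the radius 2:
|8·0 + 15·0 − m| / √289 = 2
|m| = 2·17, so m = 34 or m = −34.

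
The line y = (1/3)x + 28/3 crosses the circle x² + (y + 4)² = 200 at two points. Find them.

(−10, 6) and (2, 10)

Substitute y = (28 + x)/3:
10x² + 80x − 200 = 0  ⟹  x² + 8x − 20 = 0
x = 2 or x = −10, giving (2, 10) and (−10, 6).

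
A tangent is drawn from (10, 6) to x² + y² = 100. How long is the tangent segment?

The centre is (0, 0) and r = 10. The square of the distance from P to the centre is 100 + 36 = 136.
Power of the point: PT² = |PO|² − r² = 36, so PT = 6.

6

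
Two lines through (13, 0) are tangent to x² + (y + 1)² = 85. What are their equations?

Let a tangent through (13, 0) have slope m. Its distance from (0, −1) must equal √85:
(−13m − (−1))² = 85(m² + 1)
42m² − 13m − 42 = 0, so m = −6/7 or m = 7/6.
Through (13, 0) these give 6x + 7y = 78 and 7x − 6y = 91.

6x + 7y = 78 and 7x − 6y = 91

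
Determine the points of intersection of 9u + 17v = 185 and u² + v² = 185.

(−4, 13) and (13, 4)

Express v = (185 − 9u)/17 and substitute into the circle:
370u² − 3330u − 19240 = 0  ⟹  u² − 9u − 52 = 0
u = 13 or u = −4, giving (13, 4) and (−4, 13).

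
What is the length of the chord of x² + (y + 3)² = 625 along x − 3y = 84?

Centre (0, −3), r² = 625. Perpendicular distance d from centre to line = |−75| / √10 = 75/√10.
Half the chord is √(r² − d²) = √(125/2), so the full chord is 5√10.

5√10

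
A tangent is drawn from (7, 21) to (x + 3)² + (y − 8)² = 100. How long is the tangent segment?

13

Centre (−3, 8), r² = 100. |PO|² = (10)² + (13)² = 269.
By the tangent–radius right angle, tangent length = √(|PO|² − r²) = √169 = 13.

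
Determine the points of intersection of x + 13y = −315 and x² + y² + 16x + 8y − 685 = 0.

Express y = (−315 − x)/13 and substitute into the circle:
170x² + 3230x − 49300 = 0  ⟹  x² + 19x − 290 = 0
x = 10 or x = −29, giving (10, −25) and (−29, −22).

(−29, −22) and (10, −25)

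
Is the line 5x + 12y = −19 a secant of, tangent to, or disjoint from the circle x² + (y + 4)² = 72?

d² = (5·0 + 12·(−4) − (−19))²/169 = 841/169; r² = 72.
Since d² < r², the line cuts the circle twice.

secant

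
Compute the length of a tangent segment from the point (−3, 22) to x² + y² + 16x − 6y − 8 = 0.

The centre is (−8, 3) and r = 9. The square of the distance from P to the centre is 25 + 361 = 386.
By the tangent–radius right angle, tangent length = √(|PO|² − r²) = √305.

√305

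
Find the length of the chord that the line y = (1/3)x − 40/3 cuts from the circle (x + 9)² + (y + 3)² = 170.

Centre (−9, −3), r² = 170. Perpendicular distance d from centre to line = |−40| / √10 = 40/√10.
Half the chord is √(r² − d²) = √(10), so the full chord is 2√10.

2√10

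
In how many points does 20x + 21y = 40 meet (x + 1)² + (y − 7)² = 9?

Substituting the line into the circle gives 841x² + 5162x + 7921 = 0.
Discriminant = (5162)² − 4·841·(7921) = 0.
A repeated root: the line is tangent.

1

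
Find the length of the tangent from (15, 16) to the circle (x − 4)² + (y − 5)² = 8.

Centre (4, 5), r² = 8. |PO|² = (11)² + (11)² = 242.
By the tangent–radius right angle, tangent length = √(|PO|² − r²) = √234 = 3√26.

3√26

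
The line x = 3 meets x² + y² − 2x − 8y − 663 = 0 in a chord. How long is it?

52

Centre (1, 4), r² = 680. Perpendicular distance d from centre to line = |−2| / √1 = 2.
Chord = 2√(r² − d²) = 2·√(676) = 52.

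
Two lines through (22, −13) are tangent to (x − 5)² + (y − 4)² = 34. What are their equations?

Write the tangent as mx − y + (−13 − m·(22)) = 0 and set its distance from the centre to √34:
(−17m − (17))² = 34(m² + 1)
15m² + 34m + 15 = 0, so m = −5/3 or m = −3/5.
With m = −5/3: 5x + 3y = 71. With m = −3/5: 3x + 5y = 1.

5x + 3y = 71 and 3x + 5y = 1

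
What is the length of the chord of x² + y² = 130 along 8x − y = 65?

2√65

Express y = 8x − 65 and substitute into the circle:
65x² − 1040x + 4095 = 0  ⟹  x² − 16x + 63 = 0
x = 9 or x = 7, giving (9, 7) and (7, −9).
|(9, 7) − (7, −9)| = √((2)² + (16)²) = 2√65.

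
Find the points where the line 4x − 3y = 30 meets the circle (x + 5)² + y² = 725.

Express y = (−30 + 4x)/3 and substitute into the circle:
25x² − 150x − 5400 = 0  ⟹  x² − 6x − 216 = 0
x = 18 or x = −12, giving (18, 14) and (−12, −26).

(−12, −26) and (18, 14)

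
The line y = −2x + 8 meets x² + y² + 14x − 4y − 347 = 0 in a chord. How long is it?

16√5

From the line, y = −2x + 8. Substituting:
5x² − 10x − 315 = 0  ⟹  x² − 2x − 63 = 0
x = 9 or x = −7, giving (9, −10) and (−7, 22).
Chord length = distance between (9, −10) and (−7, 22) = √1280 = 16√5.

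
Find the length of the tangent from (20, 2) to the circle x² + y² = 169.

√235

The centre is (0, 0) and r = 13. The square of the distance from P to the centre is 400 + 4 = 404.
By the tangent–radius right angle, tangent length = √(|PO|² − r²) = √235.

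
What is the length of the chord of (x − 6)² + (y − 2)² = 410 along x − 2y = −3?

18√5

Centre (6, 2), r² = 410. Perpendicular distance d from centre to line = |5| / √5 = 5/√5.
Chord = 2√(r² − d²) = 2·√(405) = 18√5.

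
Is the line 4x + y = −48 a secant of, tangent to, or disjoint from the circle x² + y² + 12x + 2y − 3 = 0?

Substituting the line into the circle gives 17x² + 388x + 2205 = 0.
Δ = 150544 − 149940 = 604.
Two real roots: the line is a secant.

secant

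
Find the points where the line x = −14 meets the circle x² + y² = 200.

(−14, −2) and (−14, 2)

The line gives x = −14. Substituting into the circle:
y² − 4 = 0
y = 2 or y = −2, giving (−14, 2) and (−14, −2).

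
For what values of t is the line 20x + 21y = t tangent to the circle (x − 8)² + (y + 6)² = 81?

For a tangent, require d(centre, line) = r = 9.
|20·8 + 21·(−6) − t| / √841 = 9
|t − (34)| = 9·29, so t = 295 or t = −227.

t = −227 or t = 295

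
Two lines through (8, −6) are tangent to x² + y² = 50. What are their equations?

A line y − (−6) = m(x − (8)) is tangent when its distance from (0, 0) is 5√2:
(−8m − (6))² = 50(m² + 1)
7m² + 48m − 7 = 0, so m = 1/7 or m = −7.
Through (8, −6) these give x − 7y = 50 and 7x + y = 50.

x − 7y = 50 and 7x + y = 50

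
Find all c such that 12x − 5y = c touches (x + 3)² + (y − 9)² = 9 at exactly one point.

Tangency holds when the distance from the centre (−3, 9) to the line equals the radius 3:
|12·(−3) − 5·9 − c| / √169 = 3
|c − (−81)| = 3·13, so c = −42 or c = −120.

c = −120 or c = −42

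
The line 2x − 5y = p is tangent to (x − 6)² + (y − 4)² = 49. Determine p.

p = −8 ± 7√29

For a tangent, require d(centre, line) = r = 7.
|2·6 − 5·4 − p| / √29 = 7
|p − (−8)| = 7√29.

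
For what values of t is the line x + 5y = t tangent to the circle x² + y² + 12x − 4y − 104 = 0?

The line touches the circle iff its distance from (−6, 2) is 12:
|1·(−6) + 5·2 − t| / √26 = 12
|t − (4)| = 12√26.

t = 4 ± 12√26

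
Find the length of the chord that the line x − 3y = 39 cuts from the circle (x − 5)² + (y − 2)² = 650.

The distance from (5, 2) to the line is 40/√10, and r² = 650.
Chord = 2√(r² − d²) = 2·√(490) = 14√10.

14√10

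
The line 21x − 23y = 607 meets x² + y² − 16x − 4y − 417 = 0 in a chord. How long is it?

√970

The distance from (8, 2) to the line is 485/√970, and r² = 485.
Chord = 2√(r² − d²) = 2·√(485/2) = √970.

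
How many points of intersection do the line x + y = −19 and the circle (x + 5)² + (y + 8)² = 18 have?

Centre (−5, −8), r² = 18. Distance² from centre to line = (6)²/2 = 18.
Since d² = r², the line is tangent.

1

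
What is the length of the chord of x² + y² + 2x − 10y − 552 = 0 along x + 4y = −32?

From the line, y = (−32 − x)/4. Substituting:
17x² + 136x − 6528 = 0  ⟹  x² + 8x − 384 = 0
x = 16 or x = −24, giving (16, −12) and (−24, −2).
Chord length = distance between (16, −12) and (−24, −2) = √1700 = 10√17.

10√17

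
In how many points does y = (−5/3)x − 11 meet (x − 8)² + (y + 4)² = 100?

Substituting the line into the circle gives 34x² + 66x + 117 = 0.
Δ = 4356 − 15912 = −11556.
No real roots: the line does not meet the circle.

0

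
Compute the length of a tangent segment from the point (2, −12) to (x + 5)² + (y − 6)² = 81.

The centre is (−5, 6) and r = 9. The square of the distance from P to the centre is 49 + 324 = 373.
By the tangent–radius right angle, tangent length = √(|PO|² − r²) = √292 = 2√73.

2√73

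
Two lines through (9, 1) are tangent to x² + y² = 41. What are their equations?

A line y − (1) = m(x − (9)) is tangent when its distance from (0, 0) is √41:
[m·(−9) − (−1)]² = 41(m² + 1)
20m² − 9m − 20 = 0, so m = 5/4 or m = −4/5.
Through (9, 1) these give 5x − 4y = 41 and 4x + 5y = 41.

5x − 4y = 41 and 4x + 5y = 41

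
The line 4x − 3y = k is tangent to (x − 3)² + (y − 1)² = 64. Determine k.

The line touches the circle iff its distance from (3, 1) is 8:
|4·3 − 3·1 − k| / √25 = 8
|k − (9)| = 8·5, so k = 49 or k = −31.

k = −31 or k = 49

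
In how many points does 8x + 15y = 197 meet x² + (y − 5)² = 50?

0

Substituting the line into the circle gives 289x² − 1952x + 3634 = 0.
Δ = 3810304 − 4200904 = −390600.
No real roots: the line does not meet the circle.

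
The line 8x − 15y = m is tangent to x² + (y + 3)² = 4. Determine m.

The line touches the circle iff its distance from (0, −3) is 2:
|8·0 − 15·(−3) − m| / √289 = 2
|m − (45)| = 2·17, so m = 79 or m = 11.

m = 11 or m = 79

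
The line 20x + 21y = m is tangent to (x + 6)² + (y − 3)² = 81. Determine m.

m = −318 or m = 204

The line touches the circle iff its distance from (−6, 3) is 9:
|20·(−6) + 21·3 − m| / √841 = 9
|m − (−57)| = 9·29, so m = 204 or m = −318.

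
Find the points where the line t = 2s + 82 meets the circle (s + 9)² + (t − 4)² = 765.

(−36, 10) and (−30, 22)

Express t = 2s + 82 and substitute into the circle:
5s² + 330s + 5400 = 0  ⟹  s² + 66s + 1080 = 0
s = −30 or s = −36, giving (−30, 22) and (−36, 10).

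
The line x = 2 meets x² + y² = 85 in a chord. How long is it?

18

The distance from (0, 0) to the line is 2, and r² = 85.
Chord = 2√(r² − d²) = 2·√(81) = 18.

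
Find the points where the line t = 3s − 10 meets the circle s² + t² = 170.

Substitute t = 3s − 10:
10s² − 60s − 70 = 0  ⟹  s² − 6s − 7 = 0
s = 7 or s = −1, giving (7, 11) and (−1, −13).

(−1, −13) and (7, 11)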